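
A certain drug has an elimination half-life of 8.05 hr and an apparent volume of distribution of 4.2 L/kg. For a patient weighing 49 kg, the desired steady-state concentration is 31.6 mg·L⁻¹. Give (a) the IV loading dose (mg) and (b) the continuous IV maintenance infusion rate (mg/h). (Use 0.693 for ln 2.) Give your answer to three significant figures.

(a) 6500 mg; (b) 560 mg/h

Vd = 4.2 L/kg × 49 kg = 205.8 L
LD = Vd × C = 205.8 × 31.6 = 6503 mg
CL = 0.693 × Vd / t½ = 0.693 × 205.8 / 8.05 = 17.72 L/h
Infusion rate = CL × Css = 17.72 × 31.6 = 560.0 mg/h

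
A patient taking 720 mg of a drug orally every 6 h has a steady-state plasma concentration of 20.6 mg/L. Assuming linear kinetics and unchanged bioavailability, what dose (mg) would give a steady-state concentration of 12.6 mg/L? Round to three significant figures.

440 mg

With linear kinetics, Css is proportional to dose rate (D/τ) at fixed clearance.
D₂ = D₁ × (Css,target / Css,current) = 720 × 12.6/20.6 = 440.4 mg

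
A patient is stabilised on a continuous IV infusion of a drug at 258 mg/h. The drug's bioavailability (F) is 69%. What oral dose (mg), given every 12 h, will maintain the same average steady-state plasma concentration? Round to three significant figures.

4490 mg

To maintain the same Css, the systemic dosing rate must be unchanged: F·D/τ = infusion rate.
D = rate × τ / F = 258 × 12 / 0.69 = 4487 mg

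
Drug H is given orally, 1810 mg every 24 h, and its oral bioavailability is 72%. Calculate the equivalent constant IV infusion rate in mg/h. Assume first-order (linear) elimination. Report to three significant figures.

54.3 mg/h

Equivalent systemic input: infusion rate = F·D/τ.
Rate = 0.72 × 1810 / 24 = 54.30 mg/h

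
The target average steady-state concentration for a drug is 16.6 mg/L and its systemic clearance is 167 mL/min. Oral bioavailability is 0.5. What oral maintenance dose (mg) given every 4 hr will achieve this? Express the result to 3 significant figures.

1330 mg

Convert clearance: 167 mL/min × 60 min/h ÷ 1000 mL/L = 10.02 L/h
D = CL × Css × τ / F = 10.02 × 16.6 × 4 / 0.5 = 1331 mg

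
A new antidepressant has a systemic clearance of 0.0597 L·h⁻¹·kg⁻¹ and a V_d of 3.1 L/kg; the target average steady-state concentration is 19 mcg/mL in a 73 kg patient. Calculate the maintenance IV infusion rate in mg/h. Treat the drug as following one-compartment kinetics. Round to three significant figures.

CL = 0.0597 L·h⁻¹·kg⁻¹ × 73 kg = 4.358 L/h
Rate = CL × Css = 4.358 × 19 = 82.80 mg/h

82.8 mg/h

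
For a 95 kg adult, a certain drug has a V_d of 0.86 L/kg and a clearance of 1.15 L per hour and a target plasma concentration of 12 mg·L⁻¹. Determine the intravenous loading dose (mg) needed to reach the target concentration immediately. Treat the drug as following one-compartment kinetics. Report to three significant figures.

980 mg

Total Vd = 0.86 × 95 = 81.70 L
LD = Vd × C = 81.70 × 12.00 = 980.4 mg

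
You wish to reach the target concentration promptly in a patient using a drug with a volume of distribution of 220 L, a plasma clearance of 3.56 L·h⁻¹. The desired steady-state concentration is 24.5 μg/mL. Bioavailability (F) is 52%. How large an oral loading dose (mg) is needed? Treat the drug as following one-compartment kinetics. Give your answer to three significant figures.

10400 mg

LD is governed by Vd — clearance does not enter the loading-dose calculation.
LD = Vd × C / F = 220.0 × 24.50 / 0.52 = 10370 mg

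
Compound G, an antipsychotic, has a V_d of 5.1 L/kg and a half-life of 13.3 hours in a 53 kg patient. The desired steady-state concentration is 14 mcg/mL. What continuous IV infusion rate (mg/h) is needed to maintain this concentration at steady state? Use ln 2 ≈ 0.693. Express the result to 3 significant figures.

197 mg/h

Vd(total) = 53 kg × 5.1 L/kg = 270.3 L
k = 0.693/13.3 = 0.05211 h⁻¹, so CL = k·Vd = 0.05211 × 270.3 = 14.09 L/h
Infusion rate = CL × Css = 14.09 × 14 = 197.3 mg/h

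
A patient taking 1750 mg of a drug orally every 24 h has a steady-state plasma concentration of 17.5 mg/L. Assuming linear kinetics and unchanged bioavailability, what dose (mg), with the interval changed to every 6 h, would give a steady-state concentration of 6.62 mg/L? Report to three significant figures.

166 mg

For first-order elimination, Css ∝ F·D/(CL·τ); F and CL are unchanged, so Css ∝ D/τ.
D₂ = D₁ × (Css,target / Css,current) × (τ₂/τ₁) = 1750 × (6.62/17.5) × (6/24) = 165.5 mg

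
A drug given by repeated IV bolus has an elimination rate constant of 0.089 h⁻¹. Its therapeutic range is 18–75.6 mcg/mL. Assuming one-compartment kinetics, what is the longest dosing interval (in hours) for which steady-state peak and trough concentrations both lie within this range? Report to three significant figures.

16.1 h

Between IV bolus doses, concentration decays as C = C₀·e^(−kτ), so C_peak/C_trough = e^(kτ).
τ_max = ln(C_peak/C_trough) / k = ln(75.6/18) / 0.08900 = 1.435 / 0.08900 = 16.12 h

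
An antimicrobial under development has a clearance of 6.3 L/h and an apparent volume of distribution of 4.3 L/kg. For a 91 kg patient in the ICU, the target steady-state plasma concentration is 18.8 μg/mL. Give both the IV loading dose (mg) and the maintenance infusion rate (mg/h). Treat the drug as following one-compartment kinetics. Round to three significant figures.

Vd = 4.3 L/kg × 91 kg = 391.3 L
Loading: fill Vd to C_target → 391.3 L × 18.8 mg/L = 7356 mg
Maintenance infusion rate = CL × Css = 6.300 × 18.8 = 118.4 mg/h

(a) 7360 mg; (b) 118 mg/h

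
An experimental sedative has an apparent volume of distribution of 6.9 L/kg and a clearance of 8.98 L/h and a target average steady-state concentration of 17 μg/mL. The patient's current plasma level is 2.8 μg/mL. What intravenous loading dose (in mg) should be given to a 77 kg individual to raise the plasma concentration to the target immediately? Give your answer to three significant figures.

Vd = 6.9 L/kg × 77 kg = 531.3 L
Concentration deficit ΔC = 17 − 2.8 = 14.20 mg/L
LD = Vd × ΔC = 531.3 × 14.20 = 7544 mg

7540 mg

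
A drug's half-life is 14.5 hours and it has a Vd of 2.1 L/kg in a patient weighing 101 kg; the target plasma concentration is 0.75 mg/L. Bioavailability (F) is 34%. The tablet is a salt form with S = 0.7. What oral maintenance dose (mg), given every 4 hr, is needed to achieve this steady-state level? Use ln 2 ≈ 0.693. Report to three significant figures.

128 mg

Vd(total) = 101 kg × 2.1 L/kg = 212.1 L
CL = 0.693 × Vd / t½ = 0.693 × 212.1 / 14.5 = 10.14 L/h
D = CL × Css × τ / F / S = 10.14 × 0.75 × 4 / 0.34 / 0.7 = 127.8 mg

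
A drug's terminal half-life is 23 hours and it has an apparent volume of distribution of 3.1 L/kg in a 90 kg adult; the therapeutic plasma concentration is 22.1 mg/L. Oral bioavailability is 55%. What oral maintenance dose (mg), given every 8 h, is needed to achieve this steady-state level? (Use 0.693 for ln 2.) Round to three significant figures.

2700 mg

Total Vd = 3.1 × 90 = 279.0 L
k = 0.693/23 = 0.03013 h⁻¹, so CL = k·Vd = 0.03013 × 279.0 = 8.406 L/h
D = CL × Css × τ / F = 8.406 × 22.1 × 8 / 0.55 = 2702 mg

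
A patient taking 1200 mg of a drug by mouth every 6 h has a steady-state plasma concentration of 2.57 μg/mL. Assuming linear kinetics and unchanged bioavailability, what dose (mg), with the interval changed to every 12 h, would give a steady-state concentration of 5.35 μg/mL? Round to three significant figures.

5000 mg

For first-order elimination, Css ∝ F·D/(CL·τ); F and CL are unchanged, so Css ∝ D/τ.
D₂ = D₁ × (Css,target / Css,current) × (τ₂/τ₁) = 1200 × (5.35/2.57) × (12/6) = 4996 mg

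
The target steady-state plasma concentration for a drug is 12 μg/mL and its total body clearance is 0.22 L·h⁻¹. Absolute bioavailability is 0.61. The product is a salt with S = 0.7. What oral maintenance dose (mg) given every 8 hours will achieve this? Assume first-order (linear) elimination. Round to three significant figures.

At steady state, dose per interval replaces the amount cleared in that interval: F·S·D/τ = CL·Css.
D = CL × Css × τ / F / S = 0.2200 × 12 × 8 / 0.61 / 0.7 = 49.46 mg

49.5 mg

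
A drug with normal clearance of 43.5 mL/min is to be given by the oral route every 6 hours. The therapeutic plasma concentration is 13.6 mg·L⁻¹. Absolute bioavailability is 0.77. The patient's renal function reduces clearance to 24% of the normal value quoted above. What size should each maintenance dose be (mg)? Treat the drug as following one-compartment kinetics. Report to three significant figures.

66.4 mg

Convert clearance: 43.5 mL/min × 60 min/h ÷ 1000 mL/L = 2.610 L/h
Patient clearance = 0.24 × 2.610 = 0.6264 L/h
D = CL × Css × τ / F = 0.6264 × 13.6 × 6 / 0.77 = 66.38 mg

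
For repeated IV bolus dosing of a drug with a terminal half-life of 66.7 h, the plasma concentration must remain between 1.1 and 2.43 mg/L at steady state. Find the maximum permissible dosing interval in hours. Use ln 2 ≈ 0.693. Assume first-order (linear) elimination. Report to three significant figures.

76.3 h

k = 0.693 / t½ = 0.693 / 66.7 = 0.01039 h⁻¹
Between IV bolus doses, concentration decays as C = C₀·e^(−kτ), so C_peak/C_trough = e^(kτ).
τ_max = ln(C_peak/C_trough) / k = ln(2.43/1.1) / 0.01039 = 0.7926 / 0.01039 = 76.28 h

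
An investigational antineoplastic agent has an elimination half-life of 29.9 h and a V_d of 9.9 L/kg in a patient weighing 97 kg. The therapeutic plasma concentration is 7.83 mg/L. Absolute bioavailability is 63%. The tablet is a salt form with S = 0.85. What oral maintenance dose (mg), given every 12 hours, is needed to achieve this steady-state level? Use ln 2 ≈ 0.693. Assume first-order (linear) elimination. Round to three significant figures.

3910 mg

Vd = 9.9 L/kg × 97 kg = 960.3 L
CL = 0.693 × Vd / t½ = 0.693 × 960.3 / 29.9 = 22.26 L/h
D = CL × Css × τ / F / S = 22.26 × 7.83 × 12 / 0.63 / 0.85 = 3906 mg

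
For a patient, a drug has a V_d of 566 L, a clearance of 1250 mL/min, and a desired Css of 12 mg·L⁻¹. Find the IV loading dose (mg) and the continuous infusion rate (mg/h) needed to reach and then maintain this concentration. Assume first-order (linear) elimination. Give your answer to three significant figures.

LD = Vd · C_target = 566.0 × 12 = 6792 mg
CL = 1250 mL/min × 60/1000 = 75.00 L/h
Maintenance: replace elimination → rate = CL × Css = 75.00 × 12 = 900.0 mg/h

(a) 6790 mg; (b) 900 mg/h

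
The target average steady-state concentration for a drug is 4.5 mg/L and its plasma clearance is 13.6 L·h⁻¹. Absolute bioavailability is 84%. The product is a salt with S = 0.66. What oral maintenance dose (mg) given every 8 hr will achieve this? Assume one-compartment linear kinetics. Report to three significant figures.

883 mg

D = CL × Css × τ / F / S = 13.60 × 4.5 × 8 / 0.84 / 0.66 = 883.1 mg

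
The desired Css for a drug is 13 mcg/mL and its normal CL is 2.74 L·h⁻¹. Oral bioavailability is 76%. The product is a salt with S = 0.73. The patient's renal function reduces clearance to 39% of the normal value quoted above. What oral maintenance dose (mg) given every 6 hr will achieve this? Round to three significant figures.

150 mg

Patient clearance = 0.39 × 2.740 = 1.069 L/h
D = CL × Css × τ / F / S = 1.069 × 13 × 6 / 0.76 / 0.73 = 150.3 mg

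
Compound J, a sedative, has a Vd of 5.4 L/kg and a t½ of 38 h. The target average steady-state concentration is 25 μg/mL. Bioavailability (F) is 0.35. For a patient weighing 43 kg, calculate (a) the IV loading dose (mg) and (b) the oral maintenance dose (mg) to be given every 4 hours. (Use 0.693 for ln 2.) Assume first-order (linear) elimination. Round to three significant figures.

(a) 5810 mg; (b) 1210 mg

Vd = 5.4 L/kg × 43 kg = 232.2 L
LD = Vd × C = 232.2 × 25 = 5805 mg
CL = 0.693 × Vd / t½ = 0.693 × 232.2 / 38 = 4.235 L/h
D = CL × Css × τ / F = 4.235 × 25 × 4 / 0.35 = 1210 mg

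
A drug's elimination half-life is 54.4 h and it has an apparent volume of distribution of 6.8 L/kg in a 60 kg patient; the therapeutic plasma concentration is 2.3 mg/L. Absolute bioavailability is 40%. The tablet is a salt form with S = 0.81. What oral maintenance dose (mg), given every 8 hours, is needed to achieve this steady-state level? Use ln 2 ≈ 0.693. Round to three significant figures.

295 mg

Vd = 6.8 L/kg × 60 kg = 408.0 L
CL = 0.693 × Vd / t½ = 0.693 × 408.0 / 54.4 = 5.198 L/h
D = CL × Css × τ / F / S = 5.198 × 2.3 × 8 / 0.4 / 0.81 = 295.2 mg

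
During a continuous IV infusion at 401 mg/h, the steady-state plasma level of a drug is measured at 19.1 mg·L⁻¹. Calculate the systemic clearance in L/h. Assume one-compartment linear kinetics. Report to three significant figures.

At steady state, infusion rate = CL × Css, so CL = rate / Css.
CL = 401 / 19.1 = 20.99 L/h

21.0 L/h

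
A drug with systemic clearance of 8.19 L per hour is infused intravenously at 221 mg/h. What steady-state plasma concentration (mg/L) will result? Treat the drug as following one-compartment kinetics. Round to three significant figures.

27.0 mg/L

Css = rate / CL = 221 / 8.190 = 26.98 mg/L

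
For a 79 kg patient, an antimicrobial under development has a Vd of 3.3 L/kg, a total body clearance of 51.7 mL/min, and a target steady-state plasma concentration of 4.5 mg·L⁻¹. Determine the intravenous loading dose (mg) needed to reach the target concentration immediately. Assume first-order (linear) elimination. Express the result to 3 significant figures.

Vd(total) = 79 kg × 3.3 L/kg = 260.7 L
LD = Vd × C = 260.7 × 4.500 = 1173 mg

1170 mg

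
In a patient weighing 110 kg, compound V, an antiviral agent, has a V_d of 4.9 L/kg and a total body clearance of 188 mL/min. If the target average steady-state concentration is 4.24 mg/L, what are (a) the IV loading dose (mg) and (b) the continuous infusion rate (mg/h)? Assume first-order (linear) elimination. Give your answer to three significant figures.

(a) 2290 mg; (b) 47.8 mg/h

Vd = 4.9 L/kg × 110 kg = 539.0 L
Loading dose = Vd × C = 539.0 × 4.24 = 2285 mg
CL = 188 mL/min = 188 × 0.06 = 11.28 L/h
Infusion rate = 11.28 L/h × 4.24 mg/L = 47.83 mg/h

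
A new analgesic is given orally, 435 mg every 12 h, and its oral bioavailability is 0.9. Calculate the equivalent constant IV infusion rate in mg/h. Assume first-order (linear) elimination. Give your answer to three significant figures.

Equivalent systemic input: infusion rate = F·D/τ.
Rate = 0.9 × 435 / 12 = 32.63 mg/h

32.6 mg/h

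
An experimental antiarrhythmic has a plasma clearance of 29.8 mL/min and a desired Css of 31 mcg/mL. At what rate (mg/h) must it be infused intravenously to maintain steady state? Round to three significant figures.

Convert clearance: 29.8 mL/min × 60 min/h ÷ 1000 mL/L = 1.788 L/h
At steady state, infusion rate equals elimination rate: rate in = CL × Css.
R₀ = 1.788 × 31 = 55.43 mg/h

55.4 mg/h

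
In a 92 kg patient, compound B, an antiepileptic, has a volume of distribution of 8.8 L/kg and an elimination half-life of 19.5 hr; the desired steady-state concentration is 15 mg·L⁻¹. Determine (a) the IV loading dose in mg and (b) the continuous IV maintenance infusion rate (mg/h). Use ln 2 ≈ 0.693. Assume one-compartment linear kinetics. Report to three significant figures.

(a) 12100 mg; (b) 432 mg/h

Vd = 8.8 L/kg × 92 kg = 809.6 L
LD = Vd × C = 809.6 × 15 = 12140 mg
CL = 0.693 × Vd / t½ = 0.693 × 809.6 / 19.5 = 28.77 L/h
Infusion rate = CL × Css = 28.77 × 15 = 431.6 mg/h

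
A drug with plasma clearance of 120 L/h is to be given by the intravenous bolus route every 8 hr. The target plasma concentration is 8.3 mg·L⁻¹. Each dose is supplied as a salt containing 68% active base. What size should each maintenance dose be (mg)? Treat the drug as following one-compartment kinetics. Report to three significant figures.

At steady state, dose per interval replaces the amount cleared in that interval: S·D/τ = CL·Css.
D = CL × Css × τ / S = 120.0 × 8.3 × 8 / 0.68 = 11720 mg

11700 mg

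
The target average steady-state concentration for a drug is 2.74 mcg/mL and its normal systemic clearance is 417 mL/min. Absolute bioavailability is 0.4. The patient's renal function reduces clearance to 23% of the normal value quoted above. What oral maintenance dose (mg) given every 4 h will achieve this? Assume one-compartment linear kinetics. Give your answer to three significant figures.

CL = 417 mL/min = 417 × 0.06 = 25.02 L/h
Patient clearance = 0.23 × 25.02 = 5.755 L/h
At steady state, dose per interval replaces the amount cleared in that interval: F·D/τ = CL·Css.
D = CL × Css × τ / F = 5.755 × 2.74 × 4 / 0.4 = 157.7 mg

158 mg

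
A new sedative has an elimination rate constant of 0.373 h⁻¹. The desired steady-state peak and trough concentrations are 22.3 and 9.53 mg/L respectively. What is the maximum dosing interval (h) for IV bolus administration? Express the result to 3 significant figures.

2.28 h

Between IV bolus doses, concentration decays as C = C₀·e^(−kτ), so C_peak/C_trough = e^(kτ).
τ_max = ln(C_peak/C_trough) / k = ln(22.3/9.53) / 0.3730 = 0.8501 / 0.3730 = 2.279 h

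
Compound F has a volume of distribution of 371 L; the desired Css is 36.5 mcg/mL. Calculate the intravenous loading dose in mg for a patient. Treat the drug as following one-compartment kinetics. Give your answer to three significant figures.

The loading dose fills Vd to the target concentration.
LD = Vd × C = 371.0 × 36.50 = 13540 mg

13500 mg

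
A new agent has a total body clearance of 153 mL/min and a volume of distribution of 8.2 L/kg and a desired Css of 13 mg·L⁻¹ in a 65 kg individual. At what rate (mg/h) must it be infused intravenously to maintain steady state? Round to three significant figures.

119 mg/h

CL = 153 mL/min × 60/1000 = 9.180 L/h
Vd does not affect the maintenance rate; only clearance governs steady-state input.
Rate = CL × Css = 9.180 × 13 = 119.3 mg/h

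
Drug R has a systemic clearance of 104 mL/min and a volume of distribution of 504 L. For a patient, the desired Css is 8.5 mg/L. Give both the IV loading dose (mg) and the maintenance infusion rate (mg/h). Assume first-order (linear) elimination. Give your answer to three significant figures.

(a) 4280 mg; (b) 53.0 mg/h

Loading dose = Vd × C = 504.0 × 8.5 = 4284 mg
CL = 104 mL/min × 60/1000 = 6.240 L/h
Maintenance: replace elimination → rate = CL × Css = 6.240 × 8.5 = 53.04 mg/h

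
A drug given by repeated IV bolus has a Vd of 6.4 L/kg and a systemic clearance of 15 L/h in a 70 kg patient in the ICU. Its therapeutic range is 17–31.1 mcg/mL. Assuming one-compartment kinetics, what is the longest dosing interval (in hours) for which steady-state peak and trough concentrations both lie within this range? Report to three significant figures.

Vd = 6.4 L/kg × 70 kg = 448.0 L
k = CL / Vd = 15.00 / 448.0 = 0.03348 h⁻¹
Between IV bolus doses, concentration decays as C = C₀·e^(−kτ), so C_peak/C_trough = e^(kτ).
τ_max = ln(C_peak/C_trough) / k = ln(31.1/17) / 0.03348 = 0.6040 / 0.03348 = 18.04 h

18.0 h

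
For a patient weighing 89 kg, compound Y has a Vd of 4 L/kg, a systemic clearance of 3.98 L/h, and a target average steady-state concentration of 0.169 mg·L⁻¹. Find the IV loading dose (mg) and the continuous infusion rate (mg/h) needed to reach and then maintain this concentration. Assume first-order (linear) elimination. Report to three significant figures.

(a) 60.2 mg; (b) 0.673 mg/h

Total Vd = 4 × 89 = 356.0 L
LD = Vd · C_target = 356.0 × 0.169 = 60.16 mg
Infusion rate = 3.980 L/h × 0.169 mg/L = 0.6726 mg/h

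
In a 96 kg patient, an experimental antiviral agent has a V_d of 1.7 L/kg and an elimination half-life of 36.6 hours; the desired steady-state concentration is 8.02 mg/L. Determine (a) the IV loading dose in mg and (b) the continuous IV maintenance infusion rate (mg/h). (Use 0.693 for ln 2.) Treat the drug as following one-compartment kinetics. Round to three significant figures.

Vd(total) = 96 kg × 1.7 L/kg = 163.2 L
LD = Vd × C = 163.2 × 8.02 = 1309 mg
CL = 0.693 × Vd / t½ = 0.693 × 163.2 / 36.6 = 3.090 L/h
Infusion rate = CL × Css = 3.090 × 8.02 = 24.78 mg/h

(a) 1310 mg; (b) 24.8 mg/h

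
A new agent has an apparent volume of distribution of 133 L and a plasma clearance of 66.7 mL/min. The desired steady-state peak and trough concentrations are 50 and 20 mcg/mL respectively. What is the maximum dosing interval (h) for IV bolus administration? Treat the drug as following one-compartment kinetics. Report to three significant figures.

30.5 h

Convert clearance: 66.7 mL/min × 60 min/h ÷ 1000 mL/L = 4.002 L/h
k = CL / Vd = 4.002 / 133.0 = 0.03009 h⁻¹
Between IV bolus doses, concentration decays as C = C₀·e^(−kτ), so C_peak/C_trough = e^(kτ).
τ_max = ln(C_peak/C_trough) / k = ln(50/20) / 0.03009 = 0.9163 / 0.03009 = 30.45 h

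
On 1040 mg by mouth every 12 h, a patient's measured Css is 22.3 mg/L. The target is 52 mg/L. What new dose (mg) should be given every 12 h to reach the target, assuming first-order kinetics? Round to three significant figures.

2430 mg

With linear kinetics, Css is proportional to dose rate (D/τ) at fixed clearance.
D₂ = D₁ × (Css,target / Css,current) = 1040 × 52/22.3 = 2425 mg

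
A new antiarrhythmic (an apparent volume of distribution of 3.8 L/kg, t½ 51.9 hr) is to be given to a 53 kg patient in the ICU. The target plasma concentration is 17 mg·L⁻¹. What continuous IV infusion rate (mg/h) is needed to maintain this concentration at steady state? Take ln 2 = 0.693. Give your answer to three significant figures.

45.7 mg/h

Total Vd = 3.8 × 53 = 201.4 L
CL = 0.693 × Vd / t½ = 0.693 × 201.4 / 51.9 = 2.689 L/h
Infusion rate = CL × Css = 2.689 × 17 = 45.71 mg/h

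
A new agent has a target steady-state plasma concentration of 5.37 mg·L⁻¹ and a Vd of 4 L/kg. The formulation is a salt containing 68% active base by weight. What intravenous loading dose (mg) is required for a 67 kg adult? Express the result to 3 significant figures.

Total Vd = 4 × 67 = 268.0 L
LD = Vd × C / S = 268.0 × 5.370 / 0.68 = 2116 mg

2120 mg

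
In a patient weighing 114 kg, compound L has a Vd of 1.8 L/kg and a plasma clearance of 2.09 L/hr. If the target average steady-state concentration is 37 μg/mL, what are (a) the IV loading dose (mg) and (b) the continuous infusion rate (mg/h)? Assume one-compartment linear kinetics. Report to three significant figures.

Vd = 1.8 L/kg × 114 kg = 205.2 L
Loading dose = Vd × C = 205.2 × 37 = 7592 mg
Maintenance infusion rate = CL × Css = 2.090 × 37 = 77.33 mg/h

(a) 7590 mg; (b) 77.3 mg/h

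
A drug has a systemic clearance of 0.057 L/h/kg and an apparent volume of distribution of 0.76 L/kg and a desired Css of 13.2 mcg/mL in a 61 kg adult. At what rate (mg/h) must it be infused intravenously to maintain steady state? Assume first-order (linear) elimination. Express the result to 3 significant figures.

45.9 mg/h

CL = 0.057 L/h/kg × 61 kg = 3.477 L/h
Rate = CL × Css = 3.477 × 13.2 = 45.90 mg/h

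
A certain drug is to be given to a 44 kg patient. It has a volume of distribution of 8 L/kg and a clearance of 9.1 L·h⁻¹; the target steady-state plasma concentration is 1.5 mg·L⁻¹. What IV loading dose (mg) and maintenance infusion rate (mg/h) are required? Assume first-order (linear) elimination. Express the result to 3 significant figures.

Total Vd = 8 × 44 = 352.0 L
Loading: fill Vd to C_target → 352.0 L × 1.5 mg/L = 528.0 mg
Infusion rate = 9.100 L/h × 1.5 mg/L = 13.65 mg/h

(a) 528 mg; (b) 13.7 mg/h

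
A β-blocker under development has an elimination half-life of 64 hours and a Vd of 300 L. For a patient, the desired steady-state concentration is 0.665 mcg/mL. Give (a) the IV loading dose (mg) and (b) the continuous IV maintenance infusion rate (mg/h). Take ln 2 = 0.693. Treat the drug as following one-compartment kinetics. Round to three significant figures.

LD = Vd × C = 300.0 × 0.665 = 199.5 mg
CL = 0.693 × Vd / t½ = 0.693 × 300.0 / 64 = 3.248 L/h
Infusion rate = CL × Css = 3.248 × 0.665 = 2.160 mg/h

(a) 200 mg; (b) 2.16 mg/h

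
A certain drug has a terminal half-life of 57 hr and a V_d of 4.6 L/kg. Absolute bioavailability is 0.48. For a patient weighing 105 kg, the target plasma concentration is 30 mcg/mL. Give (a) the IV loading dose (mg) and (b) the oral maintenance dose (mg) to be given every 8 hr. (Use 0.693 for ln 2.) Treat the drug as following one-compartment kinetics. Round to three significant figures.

Vd = 4.6 L/kg × 105 kg = 483.0 L
LD = Vd × C = 483.0 × 30 = 14490 mg
CL = 0.693 × Vd / t½ = 0.693 × 483.0 / 57 = 5.872 L/h
D = CL × Css × τ / F = 5.872 × 30 × 8 / 0.48 = 2936 mg

(a) 14500 mg; (b) 2940 mg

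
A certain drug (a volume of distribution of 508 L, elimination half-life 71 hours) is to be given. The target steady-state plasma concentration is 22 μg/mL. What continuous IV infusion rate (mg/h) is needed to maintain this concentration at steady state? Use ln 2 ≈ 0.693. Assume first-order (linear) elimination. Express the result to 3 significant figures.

CL = 0.693 × Vd / t½ = 0.693 × 508.0 / 71 = 4.958 L/h
Infusion rate = CL × Css = 4.958 × 22 = 109.1 mg/h

109 mg/h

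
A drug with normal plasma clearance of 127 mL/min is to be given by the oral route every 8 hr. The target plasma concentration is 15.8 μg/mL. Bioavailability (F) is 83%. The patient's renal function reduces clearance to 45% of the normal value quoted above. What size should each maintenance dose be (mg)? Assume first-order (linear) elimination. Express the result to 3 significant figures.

Convert clearance: 127 mL/min × 60 min/h ÷ 1000 mL/L = 7.620 L/h
Patient clearance = 0.45 × 7.620 = 3.429 L/h
D = CL × Css × τ / F = 3.429 × 15.8 × 8 / 0.83 = 522.2 mg

522 mg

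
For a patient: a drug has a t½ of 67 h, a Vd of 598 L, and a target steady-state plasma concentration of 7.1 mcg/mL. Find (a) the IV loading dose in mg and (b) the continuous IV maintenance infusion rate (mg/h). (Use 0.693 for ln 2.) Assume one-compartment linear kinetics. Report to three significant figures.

(a) 4250 mg; (b) 43.9 mg/h

LD = Vd × C = 598.0 × 7.1 = 4246 mg
CL = 0.693 × Vd / t½ = 0.693 × 598.0 / 67 = 6.185 L/h
Infusion rate = CL × Css = 6.185 × 7.1 = 43.91 mg/h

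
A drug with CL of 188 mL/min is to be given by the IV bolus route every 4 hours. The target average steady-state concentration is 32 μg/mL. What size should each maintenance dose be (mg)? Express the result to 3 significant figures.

Convert clearance: 188 mL/min × 60 min/h ÷ 1000 mL/L = 11.28 L/h
D = CL × Css × τ = 11.28 × 32 × 4 = 1444 mg

1440 mg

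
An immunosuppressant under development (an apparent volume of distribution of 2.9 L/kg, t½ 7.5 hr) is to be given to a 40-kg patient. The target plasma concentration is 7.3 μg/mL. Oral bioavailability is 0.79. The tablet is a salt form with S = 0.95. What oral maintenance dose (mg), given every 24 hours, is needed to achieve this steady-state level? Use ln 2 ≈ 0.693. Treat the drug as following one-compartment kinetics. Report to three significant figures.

2500 mg

Vd = 2.9 L/kg × 40 kg = 116.0 L
k = 0.693/7.5 = 0.09240 h⁻¹, so CL = k·Vd = 0.09240 × 116.0 = 10.72 L/h
D = CL × Css × τ / F / S = 10.72 × 7.3 × 24 / 0.79 / 0.95 = 2503 mg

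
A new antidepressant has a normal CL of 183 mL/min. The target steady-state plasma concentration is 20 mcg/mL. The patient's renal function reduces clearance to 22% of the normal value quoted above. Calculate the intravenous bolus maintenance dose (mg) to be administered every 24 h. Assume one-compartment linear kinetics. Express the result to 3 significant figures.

1160 mg

CL = 183 mL/min × 60/1000 = 10.98 L/h
Patient clearance = 0.22 × 10.98 = 2.416 L/h
D = CL × Css × τ = 2.416 × 20 × 24 = 1160 mg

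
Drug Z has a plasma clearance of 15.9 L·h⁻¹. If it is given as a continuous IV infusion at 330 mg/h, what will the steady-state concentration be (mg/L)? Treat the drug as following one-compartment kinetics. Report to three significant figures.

20.8 mg/L

Css = rate / CL = 330 / 15.90 = 20.75 mg/L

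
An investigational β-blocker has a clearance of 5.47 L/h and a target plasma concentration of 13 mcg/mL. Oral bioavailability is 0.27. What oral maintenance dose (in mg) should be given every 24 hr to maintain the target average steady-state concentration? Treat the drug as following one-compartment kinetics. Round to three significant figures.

D = CL × Css × τ / F = 5.470 × 13 × 24 / 0.27 = 6321 mg

6320 mg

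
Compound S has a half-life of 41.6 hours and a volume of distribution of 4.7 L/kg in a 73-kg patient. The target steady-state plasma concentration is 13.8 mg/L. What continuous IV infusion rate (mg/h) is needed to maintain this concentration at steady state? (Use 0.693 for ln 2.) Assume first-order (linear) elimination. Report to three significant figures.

Vd = 4.7 L/kg × 73 kg = 343.1 L
CL = ln 2 · Vd / t½ = 0.693 × 343.1 / 41.6 = 5.716 L/h
Infusion rate = CL × Css = 5.716 × 13.8 = 78.88 mg/h

78.9 mg/h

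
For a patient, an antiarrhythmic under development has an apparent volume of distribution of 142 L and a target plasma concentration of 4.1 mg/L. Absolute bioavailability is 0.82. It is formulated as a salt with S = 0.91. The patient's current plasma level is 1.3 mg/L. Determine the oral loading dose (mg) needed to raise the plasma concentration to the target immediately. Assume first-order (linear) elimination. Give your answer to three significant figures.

Concentration deficit ΔC = 4.1 − 1.3 = 2.800 mg/L
LD = Vd × ΔC / F / S = 142.0 × 2.800 / 0.82 / 0.91 = 532.8 mg

533 mg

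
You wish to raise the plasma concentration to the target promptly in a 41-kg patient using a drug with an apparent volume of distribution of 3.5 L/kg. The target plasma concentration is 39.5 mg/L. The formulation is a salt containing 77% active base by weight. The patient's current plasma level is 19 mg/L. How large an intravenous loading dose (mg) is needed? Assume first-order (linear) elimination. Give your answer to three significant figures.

Vd = 3.5 L/kg × 41 kg = 143.5 L
Concentration deficit ΔC = 39.5 − 19 = 20.50 mg/L
LD = Vd × ΔC / S = 143.5 × 20.50 / 0.77 = 3820 mg

3820 mg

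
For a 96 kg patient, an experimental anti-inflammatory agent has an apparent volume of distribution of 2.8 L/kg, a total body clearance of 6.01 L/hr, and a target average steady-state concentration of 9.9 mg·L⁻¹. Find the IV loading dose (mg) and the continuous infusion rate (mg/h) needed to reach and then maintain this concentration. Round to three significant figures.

(a) 2660 mg; (b) 59.5 mg/h

Total Vd = 2.8 × 96 = 268.8 L
Loading dose = Vd × C = 268.8 × 9.9 = 2661 mg
Maintenance infusion rate = CL × Css = 6.010 × 9.9 = 59.50 mg/h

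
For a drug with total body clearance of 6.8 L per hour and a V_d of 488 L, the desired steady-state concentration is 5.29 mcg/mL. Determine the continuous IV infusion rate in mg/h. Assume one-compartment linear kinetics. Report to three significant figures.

Infusion rate = CL · Css = 6.800 L/h × 5.29 mg/L = 35.97 mg/h

36.0 mg/h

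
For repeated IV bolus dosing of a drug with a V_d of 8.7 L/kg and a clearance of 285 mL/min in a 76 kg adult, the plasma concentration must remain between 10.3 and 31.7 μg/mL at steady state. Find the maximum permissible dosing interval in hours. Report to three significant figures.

43.5 h

Total Vd = 8.7 × 76 = 661.2 L
CL = 285 mL/min × 60/1000 = 17.10 L/h
k = CL / Vd = 17.10 / 661.2 = 0.02586 h⁻¹
Between IV bolus doses, concentration decays as C = C₀·e^(−kτ), so C_peak/C_trough = e^(kτ).
τ_max = ln(C_peak/C_trough) / k = ln(31.7/10.3) / 0.02586 = 1.124 / 0.02586 = 43.46 h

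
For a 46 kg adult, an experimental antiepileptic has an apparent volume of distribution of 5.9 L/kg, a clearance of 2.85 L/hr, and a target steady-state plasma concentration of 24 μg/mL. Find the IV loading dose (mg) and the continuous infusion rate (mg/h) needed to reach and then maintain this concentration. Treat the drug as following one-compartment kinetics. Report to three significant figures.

Vd(total) = 46 kg × 5.9 L/kg = 271.4 L
Loading dose = Vd × C = 271.4 × 24 = 6514 mg
Maintenance: replace elimination → rate = CL × Css = 2.850 × 24 = 68.40 mg/h

(a) 6510 mg; (b) 68.4 mg/h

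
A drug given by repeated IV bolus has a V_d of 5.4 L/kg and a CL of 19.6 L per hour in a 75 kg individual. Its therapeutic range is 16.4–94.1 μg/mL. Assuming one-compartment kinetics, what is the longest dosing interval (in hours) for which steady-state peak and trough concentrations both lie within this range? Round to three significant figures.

36.1 h

Total Vd = 5.4 × 75 = 405.0 L
k = CL / Vd = 19.60 / 405.0 = 0.04840 h⁻¹
Between IV bolus doses, concentration decays as C = C₀·e^(−kτ), so C_peak/C_trough = e^(kτ).
τ_max = ln(C_peak/C_trough) / k = ln(94.1/16.4) / 0.04840 = 1.747 / 0.04840 = 36.10 h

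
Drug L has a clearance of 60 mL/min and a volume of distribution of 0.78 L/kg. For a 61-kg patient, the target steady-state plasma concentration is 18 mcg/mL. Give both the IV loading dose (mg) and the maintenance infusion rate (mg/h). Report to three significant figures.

(a) 856 mg; (b) 64.8 mg/h

Vd = 0.78 L/kg × 61 kg = 47.58 L
LD = Vd · C_target = 47.58 × 18 = 856.4 mg
CL = 60 mL/min × 60/1000 = 3.600 L/h
Maintenance infusion rate = CL × Css = 3.600 × 18 = 64.80 mg/h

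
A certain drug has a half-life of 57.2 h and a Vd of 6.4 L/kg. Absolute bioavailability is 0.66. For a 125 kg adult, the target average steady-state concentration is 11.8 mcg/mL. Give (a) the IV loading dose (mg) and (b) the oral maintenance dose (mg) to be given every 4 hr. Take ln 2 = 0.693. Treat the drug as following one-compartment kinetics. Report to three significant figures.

Vd = 6.4 L/kg × 125 kg = 800.0 L
LD = Vd × C = 800.0 × 11.8 = 9440 mg
CL = 0.693 × Vd / t½ = 0.693 × 800.0 / 57.2 = 9.692 L/h
D = CL × Css × τ / F = 9.692 × 11.8 × 4 / 0.66 = 693.1 mg

(a) 9440 mg; (b) 693 mg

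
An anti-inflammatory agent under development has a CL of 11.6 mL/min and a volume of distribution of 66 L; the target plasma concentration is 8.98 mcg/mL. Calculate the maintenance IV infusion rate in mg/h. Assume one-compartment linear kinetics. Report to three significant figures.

6.25 mg/h

CL = 11.6 mL/min = 11.6 × 0.06 = 0.6960 L/h
Infusion rate = CL · Css = 0.6960 L/h × 8.98 mg/L = 6.250 mg/h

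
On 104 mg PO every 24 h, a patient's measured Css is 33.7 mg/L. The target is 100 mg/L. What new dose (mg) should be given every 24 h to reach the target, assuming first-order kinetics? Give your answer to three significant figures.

With linear kinetics, Css is proportional to dose rate (D/τ) at fixed clearance.
D₂ = D₁ × (Css,target / Css,current) = 104 × 100/33.7 = 308.6 mg

309 mg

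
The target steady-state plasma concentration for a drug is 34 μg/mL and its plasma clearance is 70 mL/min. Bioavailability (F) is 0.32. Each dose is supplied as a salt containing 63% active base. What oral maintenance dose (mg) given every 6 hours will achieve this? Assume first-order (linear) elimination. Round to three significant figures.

4250 mg

Convert clearance: 70 mL/min × 60 min/h ÷ 1000 mL/L = 4.200 L/h
D = CL × Css × τ / F / S = 4.200 × 34 × 6 / 0.32 / 0.63 = 4250 mg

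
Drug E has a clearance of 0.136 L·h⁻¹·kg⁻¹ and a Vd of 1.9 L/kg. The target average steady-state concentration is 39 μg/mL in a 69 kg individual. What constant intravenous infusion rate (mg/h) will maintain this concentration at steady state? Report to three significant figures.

CL = 0.136 L·h⁻¹·kg⁻¹ × 69 kg = 9.384 L/h
Rate = CL × Css = 9.384 × 39 = 366.0 mg/h

366 mg/h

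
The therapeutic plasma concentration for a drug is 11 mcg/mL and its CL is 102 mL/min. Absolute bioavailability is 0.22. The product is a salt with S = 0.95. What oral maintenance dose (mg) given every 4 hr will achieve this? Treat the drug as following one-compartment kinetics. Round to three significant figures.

1290 mg

CL = 102 mL/min = 102 × 0.06 = 6.120 L/h
D = CL × Css × τ / F / S = 6.120 × 11 × 4 / 0.22 / 0.95 = 1288 mg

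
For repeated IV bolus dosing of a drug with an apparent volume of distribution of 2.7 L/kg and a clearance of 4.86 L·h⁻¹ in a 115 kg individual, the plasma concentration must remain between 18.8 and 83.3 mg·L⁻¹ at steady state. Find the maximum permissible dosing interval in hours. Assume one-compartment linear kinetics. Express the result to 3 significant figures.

Total Vd = 2.7 × 115 = 310.5 L
k = CL / Vd = 4.860 / 310.5 = 0.01565 h⁻¹
Between IV bolus doses, concentration decays as C = C₀·e^(−kτ), so C_peak/C_trough = e^(kτ).
τ_max = ln(C_peak/C_trough) / k = ln(83.3/18.8) / 0.01565 = 1.489 / 0.01565 = 95.14 h

95.1 h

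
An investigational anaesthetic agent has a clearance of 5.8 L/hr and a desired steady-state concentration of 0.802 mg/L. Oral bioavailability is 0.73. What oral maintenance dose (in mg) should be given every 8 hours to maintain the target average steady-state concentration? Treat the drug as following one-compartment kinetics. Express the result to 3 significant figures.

51.0 mg

D = CL × Css × τ / F = 5.800 × 0.802 × 8 / 0.73 = 50.98 mg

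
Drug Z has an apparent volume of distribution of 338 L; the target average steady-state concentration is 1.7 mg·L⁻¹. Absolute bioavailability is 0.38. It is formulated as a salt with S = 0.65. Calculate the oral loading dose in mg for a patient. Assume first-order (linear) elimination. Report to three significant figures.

2330 mg

The loading dose fills Vd to the target concentration.
LD = Vd × C / F / S = 338.0 × 1.700 / 0.38 / 0.65 = 2326 mg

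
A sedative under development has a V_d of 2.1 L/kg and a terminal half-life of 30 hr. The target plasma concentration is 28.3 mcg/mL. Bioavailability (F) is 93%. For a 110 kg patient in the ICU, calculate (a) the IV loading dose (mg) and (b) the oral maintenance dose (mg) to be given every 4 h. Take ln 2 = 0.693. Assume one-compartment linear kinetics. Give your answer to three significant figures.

(a) 6540 mg; (b) 650 mg

Total Vd = 2.1 × 110 = 231.0 L
LD = Vd × C = 231.0 × 28.3 = 6537 mg
CL = 0.693 × Vd / t½ = 0.693 × 231.0 / 30 = 5.336 L/h
D = CL × Css × τ / F = 5.336 × 28.3 × 4 / 0.93 = 649.5 mg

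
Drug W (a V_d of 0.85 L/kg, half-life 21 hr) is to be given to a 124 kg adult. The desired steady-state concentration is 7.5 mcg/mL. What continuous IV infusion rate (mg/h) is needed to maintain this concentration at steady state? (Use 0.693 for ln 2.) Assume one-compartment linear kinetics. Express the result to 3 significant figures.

26.1 mg/h

Vd(total) = 124 kg × 0.85 L/kg = 105.4 L
CL = ln 2 · Vd / t½ = 0.693 × 105.4 / 21 = 3.478 L/h
Infusion rate = CL × Css = 3.478 × 7.5 = 26.09 mg/h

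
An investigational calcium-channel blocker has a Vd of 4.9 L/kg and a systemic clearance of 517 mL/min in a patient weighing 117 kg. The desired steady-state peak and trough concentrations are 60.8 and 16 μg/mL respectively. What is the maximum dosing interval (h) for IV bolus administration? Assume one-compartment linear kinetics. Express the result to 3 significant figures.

24.7 h

Vd(total) = 117 kg × 4.9 L/kg = 573.3 L
Convert clearance: 517 mL/min × 60 min/h ÷ 1000 mL/L = 31.02 L/h
k = CL / Vd = 31.02 / 573.3 = 0.05411 h⁻¹
Between IV bolus doses, concentration decays as C = C₀·e^(−kτ), so C_peak/C_trough = e^(kτ).
τ_max = ln(C_peak/C_trough) / k = ln(60.8/16) / 0.05411 = 1.335 / 0.05411 = 24.67 h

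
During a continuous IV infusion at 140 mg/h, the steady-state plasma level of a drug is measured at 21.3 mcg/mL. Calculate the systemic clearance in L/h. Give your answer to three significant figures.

At steady state, infusion rate = CL × Css, so CL = rate / Css.
CL = 140 / 21.3 = 6.573 L/h

6.57 L/h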